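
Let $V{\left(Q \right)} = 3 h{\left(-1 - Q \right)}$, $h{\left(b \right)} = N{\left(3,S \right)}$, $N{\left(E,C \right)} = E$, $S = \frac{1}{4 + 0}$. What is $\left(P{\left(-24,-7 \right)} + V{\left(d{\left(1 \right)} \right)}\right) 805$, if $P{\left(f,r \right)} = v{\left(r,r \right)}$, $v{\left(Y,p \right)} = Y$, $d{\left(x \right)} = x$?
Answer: $1610$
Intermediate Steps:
$S = \frac{1}{4} \approx 0.25$
$P{\left(f,r \right)} = r$
$h{\left(b \right)} = 3$
$V{\left(Q \right)} = 9$ ($V{\left(Q \right)} = 3 \cdot 3 = 9$)
$\left(P{\left(-24,-7 \right)} + V{\left(d{\left(1 \right)} \right)}\right) 805 = \left(-7 + 9\right) 805 = 2 \cdot 805 = 1610$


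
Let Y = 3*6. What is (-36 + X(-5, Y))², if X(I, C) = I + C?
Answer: 529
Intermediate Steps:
Y = 18
X(I, C) = C + I
(-36 + X(-5, Y))² = (-36 + (18 - 5))² = (-36 + 13)² = (-23)² = 529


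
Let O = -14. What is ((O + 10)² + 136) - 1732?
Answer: -1580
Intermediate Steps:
((O + 10)² + 136) - 1732 = ((-14 + 10)² + 136) - 1732 = ((-4)² + 136) - 1732 = (16 + 136) - 1732 = 152 - 1732 = -1580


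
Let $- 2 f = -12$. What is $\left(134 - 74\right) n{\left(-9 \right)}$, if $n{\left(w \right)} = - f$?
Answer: $-360$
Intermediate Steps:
$f = 6$ ($f = \left(- \frac{1}{2}\right) \left(-12\right) = 6$)
$n{\left(w \right)} = -6$ ($n{\left(w \right)} = \left(-1\right) 6 = -6$)
$\left(134 - 74\right) n{\left(-9 \right)} = \left(134 - 74\right) \left(-6\right) = 60 \left(-6\right) = -360$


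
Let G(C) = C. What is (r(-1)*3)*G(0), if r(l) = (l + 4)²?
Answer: 0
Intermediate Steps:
r(l) = (4 + l)²
(r(-1)*3)*G(0) = ((4 - 1)²*3)*0 = (3²*3)*0 = (9*3)*0 = 27*0 = 0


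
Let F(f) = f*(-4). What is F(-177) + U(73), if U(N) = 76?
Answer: 784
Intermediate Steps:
F(f) = -4*f
F(-177) + U(73) = -4*(-177) + 76 = 708 + 76 = 784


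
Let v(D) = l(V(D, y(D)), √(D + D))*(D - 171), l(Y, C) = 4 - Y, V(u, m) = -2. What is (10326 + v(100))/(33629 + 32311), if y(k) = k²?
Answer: 165/1099 ≈ 0.15014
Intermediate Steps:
v(D) = -1026 + 6*D (v(D) = (4 - 1*(-2))*(D - 171) = (4 + 2)*(-171 + D) = 6*(-171 + D) = -1026 + 6*D)
(10326 + v(100))/(33629 + 32311) = (10326 + (-1026 + 6*100))/(33629 + 32311) = (10326 + (-1026 + 600))/65940 = (10326 - 426)*(1/65940) = 9900*(1/65940) = 165/1099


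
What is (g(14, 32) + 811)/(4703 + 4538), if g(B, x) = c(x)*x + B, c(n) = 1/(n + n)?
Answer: 1651/18482 ≈ 0.089330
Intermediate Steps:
c(n) = 1/(2*n)
g(B, x) = ½ + B (g(B, x) = (1/(2*x))*x + B = ½ + B)
(g(14, 32) + 811)/(4703 + 4538) = ((½ + 14) + 811)/(4703 + 4538) = (29/2 + 811)/9241 = (1651/2)*(1/9241) = 1651/18482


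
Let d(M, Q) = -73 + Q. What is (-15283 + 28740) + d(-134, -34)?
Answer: 13350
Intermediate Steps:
(-15283 + 28740) + d(-134, -34) = (-15283 + 28740) + (-73 - 34) = 13457 - 107 = 13350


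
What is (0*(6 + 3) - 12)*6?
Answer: -72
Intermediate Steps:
(0*(6 + 3) - 12)*6 = (0*9 - 12)*6 = (0 - 12)*6 = -12*6 = -72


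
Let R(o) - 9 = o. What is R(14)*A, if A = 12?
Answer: 276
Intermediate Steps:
R(o) = 9 + o
R(14)*A = (9 + 14)*12 = 23*12 = 276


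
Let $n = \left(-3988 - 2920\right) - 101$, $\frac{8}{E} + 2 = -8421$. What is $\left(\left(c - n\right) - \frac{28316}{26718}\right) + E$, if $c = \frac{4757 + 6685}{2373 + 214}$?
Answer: $\frac{2041274990062903}{291096631059} \approx 7012.4$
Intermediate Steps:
$E = - \frac{8}{8423}$ ($E = \frac{8}{-2 - 8421} = \frac{8}{-8423} = 8 \left(- \frac{1}{8423}\right) = - \frac{8}{8423} \approx -0.00094978$)
$c = \frac{11442}{2587} \approx 4.4229$
$n = -7009$ ($n = -6908 - 101 = -7009$)
$\left(\left(c - n\right) - \frac{28316}{26718}\right) + E = \left(\left(\frac{11442}{2587} - -7009\right) - \frac{28316}{26718}\right) - \frac{8}{8423} = \left(\left(\frac{11442}{2587} + 7009\right) - \frac{14158}{13359}\right) - \frac{8}{8423} = \left(\frac{18143725}{2587} - \frac{14158}{13359}\right) - \frac{8}{8423} = \frac{242345395529}{34559733} - \frac{8}{8423} = \frac{2041274990062903}{291096631059}$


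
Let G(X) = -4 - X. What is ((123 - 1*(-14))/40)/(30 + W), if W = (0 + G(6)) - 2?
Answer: 137/720 ≈ 0.19028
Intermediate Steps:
W = -12 (W = (0 + (-4 - 1*6)) - 2 = (0 + (-4 - 6)) - 2 = (0 - 10) - 2 = -10 - 2 = -12)
((123 - 1*(-14))/40)/(30 + W) = ((123 - 1*(-14))/40)/(30 - 12) = ((123 + 14)*(1/40))/18 = (137*(1/40))*(1/18) = (137/40)*(1/18) = 137/720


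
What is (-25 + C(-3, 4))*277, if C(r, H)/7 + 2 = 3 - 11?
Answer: -26315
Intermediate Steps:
C(r, H) = -70 (C(r, H) = -14 + 7*(3 - 11) = -14 + 7*(-8) = -14 - 56 = -70)
(-25 + C(-3, 4))*277 = (-25 - 70)*277 = -95*277 = -26315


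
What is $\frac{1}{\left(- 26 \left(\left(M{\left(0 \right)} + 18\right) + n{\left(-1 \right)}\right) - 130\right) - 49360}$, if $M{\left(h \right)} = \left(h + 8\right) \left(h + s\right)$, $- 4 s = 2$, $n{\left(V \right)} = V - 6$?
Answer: $- \frac{1}{49672} \approx -2.0132 \cdot 10^{-5}$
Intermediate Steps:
$n{\left(V \right)} = -6 + V$
$s = - \frac{1}{2}$ ($s = \left(- \frac{1}{4}\right) 2 = - \frac{1}{2} \approx -0.5$)
$M{\left(h \right)} = \left(8 + h\right) \left(- \frac{1}{2} + h\right)$ ($M{\left(h \right)} = \left(h + 8\right) \left(h - \frac{1}{2}\right) = \left(8 + h\right) \left(- \frac{1}{2} + h\right)$)
$\frac{1}{\left(- 26 \left(\left(M{\left(0 \right)} + 18\right) + n{\left(-1 \right)}\right) - 130\right) - 49360} = \frac{1}{\left(- 26 \left(\left(\left(-4 + 0^{2} + \frac{15}{2} \cdot 0\right) + 18\right) - 7\right) - 130\right) - 49360} = \frac{1}{\left(- 26 \left(\left(\left(-4 + 0 + 0\right) + 18\right) - 7\right) - 130\right) - 49360} = \frac{1}{\left(- 26 \left(\left(-4 + 18\right) - 7\right) - 130\right) - 49360} = \frac{1}{\left(- 26 \left(14 - 7\right) - 130\right) - 49360} = \frac{1}{\left(\left(-26\right) 7 - 130\right) - 49360} = \frac{1}{\left(-182 - 130\right) - 49360} = \frac{1}{-312 - 49360} = \frac{1}{-49672} = - \frac{1}{49672}$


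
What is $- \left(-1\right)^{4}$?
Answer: $-1$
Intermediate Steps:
$- \left(-1\right)^{4} = \left(-1\right) 1 = -1$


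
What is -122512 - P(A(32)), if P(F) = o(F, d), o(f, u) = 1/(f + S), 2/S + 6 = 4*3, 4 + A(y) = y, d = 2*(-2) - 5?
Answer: -10413523/85 ≈ -1.2251e+5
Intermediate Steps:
d = -9 (d = -4 - 5 = -9)
A(y) = -4 + y
S = ⅓ (S = 2/(-6 + 4*3) = 2/(-6 + 12) = 2/6 = 2*(⅙) = ⅓ ≈ 0.33333)
o(f, u) = 1/(⅓ + f) (o(f, u) = 1/(f + ⅓) = 1/(⅓ + f))
P(F) = 3/(1 + 3*F)
-122512 - P(A(32)) = -122512 - 3/(1 + 3*(-4 + 32)) = -122512 - 3/(1 + 3*28) = -122512 - 3/(1 + 84) = -122512 - 3/85 = -10413523/85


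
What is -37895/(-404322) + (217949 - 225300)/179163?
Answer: 1272403621/24146514162 ≈ 0.052695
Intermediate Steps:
-37895/(-404322) + (217949 - 225300)/179163 = -37895*(-1/404322) - 7351*1/179163 = 37895/404322 - 7351/179163 = 1272403621/24146514162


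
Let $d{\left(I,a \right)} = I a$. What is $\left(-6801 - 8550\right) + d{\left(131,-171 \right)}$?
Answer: $-37752$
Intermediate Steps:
$\left(-6801 - 8550\right) + d{\left(131,-171 \right)} = \left(-6801 - 8550\right) + 131 \left(-171\right) = -15351 - 22401 = -37752$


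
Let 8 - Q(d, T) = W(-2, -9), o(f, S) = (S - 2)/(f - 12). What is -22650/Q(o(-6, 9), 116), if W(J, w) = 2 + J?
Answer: -11325/4 ≈ -2831.3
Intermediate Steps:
o(f, S) = (-2 + S)/(-12 + f)
Q(d, T) = 8 (Q(d, T) = 8 - (2 - 2) = 8 - 1*0 = 8 + 0 = 8)
-22650/Q(o(-6, 9), 116) = -22650/8 = -22650*⅛ = -11325/4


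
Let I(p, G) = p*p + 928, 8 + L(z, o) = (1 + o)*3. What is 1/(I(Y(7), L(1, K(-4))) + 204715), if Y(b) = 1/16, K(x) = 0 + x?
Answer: 256/52644609 ≈ 4.8628e-6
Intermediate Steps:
K(x) = x
Y(b) = 1/16
L(z, o) = -5 + 3*o (L(z, o) = -8 + (1 + o)*3 = -8 + (3 + 3*o) = -5 + 3*o)
I(p, G) = 928 + p² (I(p, G) = p² + 928 = 928 + p²)
1/(I(Y(7), L(1, K(-4))) + 204715) = 1/((928 + (1/16)²) + 204715) = 1/((928 + 1/256) + 204715) = 1/(237569/256 + 204715) = 1/(52644609/256) = 256/52644609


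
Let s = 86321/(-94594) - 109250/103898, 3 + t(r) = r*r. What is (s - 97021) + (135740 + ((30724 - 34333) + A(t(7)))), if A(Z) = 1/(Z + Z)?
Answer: 7936066217647779/226046930476 ≈ 35108.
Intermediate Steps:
t(r) = -3 + r**2 (t(r) = -3 + r*r = -3 + r**2)
A(Z) = 1/(2*Z)
s = -9651486879/4914063706 (s = 86321*(-1/94594) - 109250*1/103898 = -86321/94594 - 54625/51949 = -9651486879/4914063706 ≈ -1.9641)
(s - 97021) + (135740 + ((30724 - 34333) + A(t(7)))) = (-9651486879/4914063706 - 97021) + (135740 + ((30724 - 34333) + 1/(2*(-3 + 7**2)))) = -476777026306705/4914063706 + (135740 + (-3609 + 1/(2*(-3 + 49)))) = -476777026306705/4914063706 + (135740 + (-3609 + (1/2)/46)) = -476777026306705/4914063706 + (135740 + (-3609 + (1/2)*(1/46))) = -476777026306705/4914063706 + (135740 + (-3609 + 1/92)) = -476777026306705/4914063706 + (135740 - 332027/92) = -476777026306705/4914063706 + 12156053/92 = 7936066217647779/226046930476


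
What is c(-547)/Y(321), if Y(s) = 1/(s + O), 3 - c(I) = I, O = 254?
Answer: 316250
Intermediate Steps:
c(I) = 3 - I
Y(s) = 1/(254 + s) (Y(s) = 1/(s + 254) = 1/(254 + s))
c(-547)/Y(321) = (3 - 1*(-547))/(1/(254 + 321)) = (3 + 547)/(1/575) = 550/(1/575) = 550*575 = 316250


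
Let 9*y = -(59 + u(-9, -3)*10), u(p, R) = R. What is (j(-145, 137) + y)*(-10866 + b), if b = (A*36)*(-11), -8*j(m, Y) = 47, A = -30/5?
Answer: 926825/12 ≈ 77235.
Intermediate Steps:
A = -6 (A = -30*1/5 = -6)
j(m, Y) = -47/8 (j(m, Y) = -1/8*47 = -47/8)
b = 2376 (b = -6*36*(-11) = -216*(-11) = 2376)
y = -29/9 (y = (-(59 - 3*10))/9 = (-(59 - 30))/9 = (-1*29)/9 = (1/9)*(-29) = -29/9 ≈ -3.2222)
(j(-145, 137) + y)*(-10866 + b) = (-47/8 - 29/9)*(-10866 + 2376) = -655/72*(-8490) = 926825/12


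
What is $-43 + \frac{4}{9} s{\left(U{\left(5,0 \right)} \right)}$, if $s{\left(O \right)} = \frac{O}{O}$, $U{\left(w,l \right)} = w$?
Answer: $- \frac{383}{9} \approx -42.556$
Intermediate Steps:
$s{\left(O \right)} = 1$
$-43 + \frac{4}{9} s{\left(U{\left(5,0 \right)} \right)} = -43 + \frac{4}{9} \cdot 1 = -43 + \frac{4}{9} = - \frac{383}{9}$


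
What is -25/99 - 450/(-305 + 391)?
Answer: -23350/4257 ≈ -5.4851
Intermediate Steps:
-25/99 - 450/(-305 + 391) = -25*1/99 - 450/86 = -25/99 + (1/86)*(-450) = -25/99 - 225/43 = -23350/4257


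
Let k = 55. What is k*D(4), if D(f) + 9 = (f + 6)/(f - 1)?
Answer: -935/3 ≈ -311.67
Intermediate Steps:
D(f) = -9 + (6 + f)/(-1 + f) (D(f) = -9 + (f + 6)/(f - 1) = -9 + (6 + f)/(-1 + f))
k*D(4) = 55*((15 - 8*4)/(-1 + 4)) = 55*((15 - 32)/3) = 55*((1/3)*(-17)) = 55*(-17/3) = -935/3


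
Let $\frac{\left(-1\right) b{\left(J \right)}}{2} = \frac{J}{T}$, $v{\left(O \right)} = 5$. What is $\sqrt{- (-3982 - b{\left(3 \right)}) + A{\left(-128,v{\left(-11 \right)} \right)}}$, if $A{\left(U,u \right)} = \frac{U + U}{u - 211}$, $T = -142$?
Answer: $\frac{\sqrt{213025956819}}{7313} \approx 63.113$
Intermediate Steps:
$A{\left(U,u \right)} = \frac{2 U}{-211 + u}$
$b{\left(J \right)} = \frac{J}{71}$ ($b{\left(J \right)} = - 2 \frac{J}{-142} = - 2 J \left(- \frac{1}{142}\right) = - 2 \left(- \frac{J}{142}\right) = \frac{J}{71}$)
$\sqrt{- (-3982 - b{\left(3 \right)}) + A{\left(-128,v{\left(-11 \right)} \right)}} = \sqrt{- (-3982 - \frac{1}{71} \cdot 3) + 2 \left(-128\right) \frac{1}{-211 + 5}} = \sqrt{- (-3982 - \frac{3}{71}) + 2 \left(-128\right) \frac{1}{-206}} = \sqrt{- (-3982 - \frac{3}{71}) + 2 \left(-128\right) \left(- \frac{1}{206}\right)} = \sqrt{\left(-1\right) \left(- \frac{282725}{71}\right) + \frac{128}{103}} = \sqrt{\frac{282725}{71} + \frac{128}{103}} = \sqrt{\frac{29129763}{7313}} = \frac{\sqrt{213025956819}}{7313}$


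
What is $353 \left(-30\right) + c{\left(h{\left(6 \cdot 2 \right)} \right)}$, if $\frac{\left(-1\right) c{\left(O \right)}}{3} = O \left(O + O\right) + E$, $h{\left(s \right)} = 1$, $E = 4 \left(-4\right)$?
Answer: $-10548$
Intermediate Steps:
$E = -16$
$c{\left(O \right)} = 48 - 6 O^{2}$ ($c{\left(O \right)} = - 3 \left(O \left(O + O\right) - 16\right) = - 3 \left(O 2 O - 16\right) = - 3 \left(2 O^{2} - 16\right) = - 3 \left(-16 + 2 O^{2}\right) = 48 - 6 O^{2}$)
$353 \left(-30\right) + c{\left(h{\left(6 \cdot 2 \right)} \right)} = 353 \left(-30\right) + \left(48 - 6 \cdot 1^{2}\right) = -10590 + \left(48 - 6\right) = -10590 + 42 = -10548$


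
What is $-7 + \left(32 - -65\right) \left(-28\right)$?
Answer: $-2723$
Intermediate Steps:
$-7 + \left(32 - -65\right) \left(-28\right) = -7 + \left(32 + 65\right) \left(-28\right) = -7 + 97 \left(-28\right) = -7 - 2716 = -2723$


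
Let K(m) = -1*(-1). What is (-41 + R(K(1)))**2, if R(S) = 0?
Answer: 1681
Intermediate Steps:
K(m) = 1
(-41 + R(K(1)))**2 = (-41 + 0)**2 = (-41)**2 = 1681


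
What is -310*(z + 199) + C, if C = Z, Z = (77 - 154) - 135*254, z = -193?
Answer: -36227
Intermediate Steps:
Z = -34367 (Z = -77 - 34290 = -34367)
C = -34367
-310*(z + 199) + C = -310*(-193 + 199) - 34367 = -310*6 - 34367 = -1860 - 34367 = -36227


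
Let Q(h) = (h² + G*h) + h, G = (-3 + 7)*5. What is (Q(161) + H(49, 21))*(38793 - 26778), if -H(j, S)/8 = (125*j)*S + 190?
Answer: -12029634270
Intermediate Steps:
H(j, S) = -1520 - 1000*S*j (H(j, S) = -8*((125*j)*S + 190) = -8*(125*S*j + 190) = -8*(190 + 125*S*j) = -1520 - 1000*S*j)
G = 20 (G = 4*5 = 20)
Q(h) = h² + 21*h (Q(h) = (h² + 20*h) + h = h² + 21*h)
(Q(161) + H(49, 21))*(38793 - 26778) = (161*(21 + 161) + (-1520 - 1000*21*49))*(38793 - 26778) = (161*182 + (-1520 - 1029000))*12015 = (29302 - 1030520)*12015 = -1001218*12015 = -12029634270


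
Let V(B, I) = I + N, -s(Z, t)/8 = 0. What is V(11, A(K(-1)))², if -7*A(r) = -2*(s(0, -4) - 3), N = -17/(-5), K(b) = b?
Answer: 7921/1225 ≈ 6.4661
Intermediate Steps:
s(Z, t) = 0 (s(Z, t) = -8*0 = 0)
N = 17/5 (N = -17*(-⅕) = 17/5 ≈ 3.4000)
A(r) = -6/7 (A(r) = -(-2)*(0 - 3)/7 = -(-2)*(-3)/7 = -⅐*6 = -6/7)
V(B, I) = 17/5 + I (V(B, I) = I + 17/5 = 17/5 + I)
V(11, A(K(-1)))² = (17/5 - 6/7)² = (89/35)² = 7921/1225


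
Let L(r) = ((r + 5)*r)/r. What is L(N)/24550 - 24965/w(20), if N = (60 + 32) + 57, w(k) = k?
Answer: -61288767/49100 ≈ -1248.2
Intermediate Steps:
N = 149 (N = 92 + 57 = 149)
L(r) = 5 + r (L(r) = ((5 + r)*r)/r = (r*(5 + r))/r = 5 + r)
L(N)/24550 - 24965/w(20) = (5 + 149)/24550 - 24965/20 = 154*(1/24550) - 24965*1/20 = 77/12275 - 4993/4 = -61288767/49100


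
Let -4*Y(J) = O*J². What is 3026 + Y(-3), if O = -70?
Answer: 6367/2 ≈ 3183.5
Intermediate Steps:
Y(J) = 35*J²/2 (Y(J) = -(-35)*J²/2 = 35*J²/2)
3026 + Y(-3) = 3026 + (35/2)*(-3)² = 3026 + (35/2)*9 = 3026 + 315/2 = 6367/2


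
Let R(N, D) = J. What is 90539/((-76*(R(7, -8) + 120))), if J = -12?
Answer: -90539/8208 ≈ -11.031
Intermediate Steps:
R(N, D) = -12
90539/((-76*(R(7, -8) + 120))) = 90539/((-76*(-12 + 120))) = 90539/((-76*108)) = 90539/(-8208) = 90539*(-1/8208) = -90539/8208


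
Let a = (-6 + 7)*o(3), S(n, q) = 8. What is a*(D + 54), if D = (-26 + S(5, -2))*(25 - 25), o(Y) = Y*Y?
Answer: 486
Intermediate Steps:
o(Y) = Y²
D = 0 (D = (-26 + 8)*(25 - 25) = -18*0 = 0)
a = 9 (a = (-6 + 7)*3² = 1*9 = 9)
a*(D + 54) = 9*(0 + 54) = 9*54 = 486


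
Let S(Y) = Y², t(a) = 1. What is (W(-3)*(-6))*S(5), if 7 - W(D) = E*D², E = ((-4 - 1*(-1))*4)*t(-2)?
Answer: -17250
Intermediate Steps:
E = -12 (E = ((-4 - 1*(-1))*4)*1 = ((-4 + 1)*4)*1 = -3*4*1 = -12*1 = -12)
W(D) = 7 + 12*D² (W(D) = 7 - (-12)*D² = 7 + 12*D²)
(W(-3)*(-6))*S(5) = ((7 + 12*(-3)²)*(-6))*5² = ((7 + 12*9)*(-6))*25 = ((7 + 108)*(-6))*25 = (115*(-6))*25 = -690*25 = -17250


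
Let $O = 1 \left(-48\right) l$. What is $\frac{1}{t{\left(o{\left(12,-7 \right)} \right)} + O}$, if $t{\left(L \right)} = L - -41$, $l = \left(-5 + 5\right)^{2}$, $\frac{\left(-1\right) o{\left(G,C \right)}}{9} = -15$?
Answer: $\frac{1}{176} \approx 0.0056818$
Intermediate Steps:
$o{\left(G,C \right)} = 135$ ($o{\left(G,C \right)} = \left(-9\right) \left(-15\right) = 135$)
$l = 0$ ($l = 0^{2} = 0$)
$t{\left(L \right)} = 41 + L$ ($t{\left(L \right)} = L + 41 = 41 + L$)
$O = 0$ ($O = 1 \left(-48\right) 0 = \left(-48\right) 0 = 0$)
$\frac{1}{t{\left(o{\left(12,-7 \right)} \right)} + O} = \frac{1}{\left(41 + 135\right) + 0} = \frac{1}{176 + 0} = \frac{1}{176}$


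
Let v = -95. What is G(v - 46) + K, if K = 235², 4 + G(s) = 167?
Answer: 55388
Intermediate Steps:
G(s) = 163 (G(s) = -4 + 167 = 163)
K = 55225
G(v - 46) + K = 163 + 55225 = 55388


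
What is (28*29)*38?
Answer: 30856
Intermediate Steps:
(28*29)*38 = 812*38 = 30856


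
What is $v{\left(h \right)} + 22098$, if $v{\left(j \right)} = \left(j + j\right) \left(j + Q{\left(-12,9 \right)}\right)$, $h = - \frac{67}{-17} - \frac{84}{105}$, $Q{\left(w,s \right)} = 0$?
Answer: $\frac{159800628}{7225} \approx 22118.0$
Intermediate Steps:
$h = \frac{267}{85}$ ($h = \left(-67\right) \left(- \frac{1}{17}\right) - \frac{4}{5} = \frac{67}{17} - \frac{4}{5} = \frac{267}{85} \approx 3.1412$)
$v{\left(j \right)} = 2 j^{2}$ ($v{\left(j \right)} = \left(j + j\right) \left(j + 0\right) = 2 j j = 2 j^{2}$)
$v{\left(h \right)} + 22098 = 2 \left(\frac{267}{85}\right)^{2} + 22098 = 2 \cdot \frac{71289}{7225} + 22098 = \frac{142578}{7225} + 22098 = \frac{159800628}{7225}$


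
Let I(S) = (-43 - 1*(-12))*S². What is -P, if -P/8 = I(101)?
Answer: -2529848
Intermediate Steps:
I(S) = -31*S² (I(S) = (-43 + 12)*S² = -31*S²)
P = 2529848 (P = -(-248)*101² = -(-248)*10201 = -8*(-316231) = 2529848)
-P = -1*2529848 = -2529848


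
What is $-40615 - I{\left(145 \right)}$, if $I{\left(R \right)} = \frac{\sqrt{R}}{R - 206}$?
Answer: $-40615 + \frac{\sqrt{145}}{61} \approx -40615.0$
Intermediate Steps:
$I{\left(R \right)} = \frac{\sqrt{R}}{-206 + R}$
$-40615 - I{\left(145 \right)} = -40615 - \frac{\sqrt{145}}{-206 + 145} = -40615 - \frac{\sqrt{145}}{-61} = -40615 - \sqrt{145} \left(- \frac{1}{61}\right) = -40615 - - \frac{\sqrt{145}}{61} = -40615 + \frac{\sqrt{145}}{61}$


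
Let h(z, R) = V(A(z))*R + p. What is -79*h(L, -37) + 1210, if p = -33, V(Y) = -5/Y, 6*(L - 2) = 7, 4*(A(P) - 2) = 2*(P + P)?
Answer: 30637/31 ≈ 988.29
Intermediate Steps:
A(P) = 2 + P (A(P) = 2 + (2*(P + P))/4 = 2 + (2*(2*P))/4 = 2 + (4*P)/4 = 2 + P)
L = 19/6 (L = 2 + (1/6)*7 = 2 + 7/6 = 19/6 ≈ 3.1667)
h(z, R) = -33 - 5*R/(2 + z) (h(z, R) = (-5/(2 + z))*R - 33 = -5*R/(2 + z) - 33 = -33 - 5*R/(2 + z))
-79*h(L, -37) + 1210 = -79*(-66 - 33*19/6 - 5*(-37))/(2 + 19/6) + 1210 = -79*(-66 - 209/2 + 185)/31/6 + 1210 = -474*29/(31*2) + 1210 = -79*87/31 + 1210 = -6873/31 + 1210 = 30637/31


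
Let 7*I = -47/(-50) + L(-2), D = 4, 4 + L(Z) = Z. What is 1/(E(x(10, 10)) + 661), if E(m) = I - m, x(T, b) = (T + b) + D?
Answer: 350/222697 ≈ 0.0015716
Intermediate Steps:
L(Z) = -4 + Z
I = -253/350 (I = (-47/(-50) + (-4 - 2))/7 = (-47*(-1/50) - 6)/7 = (47/50 - 6)/7 = (⅐)*(-253/50) = -253/350 ≈ -0.72286)
x(T, b) = 4 + T + b (x(T, b) = (T + b) + 4 = 4 + T + b)
E(m) = -253/350 - m
1/(E(x(10, 10)) + 661) = 1/((-253/350 - (4 + 10 + 10)) + 661) = 1/((-253/350 - 1*24) + 661) = 1/((-253/350 - 24) + 661) = 1/(-8653/350 + 661) = 1/(222697/350) = 350/222697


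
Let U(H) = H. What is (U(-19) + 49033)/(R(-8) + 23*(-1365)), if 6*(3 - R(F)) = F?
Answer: -73521/47086 ≈ -1.5614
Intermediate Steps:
R(F) = 3 - F/6
(U(-19) + 49033)/(R(-8) + 23*(-1365)) = (-19 + 49033)/((3 - ⅙*(-8)) + 23*(-1365)) = 49014/((3 + 4/3) - 31395) = 49014/(13/3 - 31395) = 49014/(-94172/3) = 49014*(-3/94172) = -73521/47086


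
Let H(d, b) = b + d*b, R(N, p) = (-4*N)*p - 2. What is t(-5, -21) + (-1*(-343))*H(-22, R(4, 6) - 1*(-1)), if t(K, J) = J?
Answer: 698670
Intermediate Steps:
R(N, p) = -2 - 4*N*p (R(N, p) = -4*N*p - 2 = -2 - 4*N*p)
H(d, b) = b + b*d
t(-5, -21) + (-1*(-343))*H(-22, R(4, 6) - 1*(-1)) = -21 + (-1*(-343))*(((-2 - 4*4*6) - 1*(-1))*(1 - 22)) = -21 + 343*(((-2 - 96) + 1)*(-21)) = -21 + 343*((-98 + 1)*(-21)) = -21 + 343*(-97*(-21)) = -21 + 343*2037 = -21 + 698691 = 698670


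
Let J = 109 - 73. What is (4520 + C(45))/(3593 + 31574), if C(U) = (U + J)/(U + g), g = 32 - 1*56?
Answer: 31667/246169 ≈ 0.12864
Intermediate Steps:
g = -24 (g = 32 - 56 = -24)
J = 36
C(U) = (36 + U)/(-24 + U) (C(U) = (U + 36)/(U - 24) = (36 + U)/(-24 + U))
(4520 + C(45))/(3593 + 31574) = (4520 + (36 + 45)/(-24 + 45))/(3593 + 31574) = (4520 + 81/21)/35167 = (4520 + (1/21)*81)*(1/35167) = (4520 + 27/7)*(1/35167) = (31667/7)*(1/35167) = 31667/246169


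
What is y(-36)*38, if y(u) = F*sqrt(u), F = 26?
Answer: 5928*I ≈ 5928.0*I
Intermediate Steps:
y(u) = 26*sqrt(u)
y(-36)*38 = (26*sqrt(-36))*38 = (26*(6*I))*38 = (156*I)*38 = 5928*I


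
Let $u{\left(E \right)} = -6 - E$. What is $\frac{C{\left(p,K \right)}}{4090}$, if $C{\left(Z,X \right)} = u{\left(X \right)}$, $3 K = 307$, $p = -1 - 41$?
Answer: $- \frac{65}{2454} \approx -0.026487$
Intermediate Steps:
$p = -42$
$K = \frac{307}{3}$ ($K = \frac{1}{3} \cdot 307 = \frac{307}{3} \approx 102.33$)
$C{\left(Z,X \right)} = -6 - X$
$\frac{C{\left(p,K \right)}}{4090} = \frac{-6 - \frac{307}{3}}{4090} = \left(-6 - \frac{307}{3}\right) \frac{1}{4090} = \left(- \frac{325}{3}\right) \frac{1}{4090} = - \frac{65}{2454}$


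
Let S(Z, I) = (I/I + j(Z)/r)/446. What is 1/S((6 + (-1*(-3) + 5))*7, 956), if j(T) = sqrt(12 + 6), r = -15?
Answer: 11150/23 + 2230*sqrt(2)/23 ≈ 621.90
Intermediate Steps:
j(T) = 3*sqrt(2) (j(T) = sqrt(18) = 3*sqrt(2))
S(Z, I) = 1/446 - sqrt(2)/2230 (S(Z, I) = (I/I + (3*sqrt(2))/(-15))/446 = (1 + (3*sqrt(2))*(-1/15))*(1/446) = (1 - sqrt(2)/5)*(1/446) = 1/446 - sqrt(2)/2230)
1/S((6 + (-1*(-3) + 5))*7, 956) = 1/(1/446 - sqrt(2)/2230)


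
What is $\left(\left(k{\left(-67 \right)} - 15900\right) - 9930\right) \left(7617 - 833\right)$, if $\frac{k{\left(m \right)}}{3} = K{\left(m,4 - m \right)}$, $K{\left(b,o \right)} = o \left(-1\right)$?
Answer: $-176675712$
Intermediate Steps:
$K{\left(b,o \right)} = - o$
$k{\left(m \right)} = -12 + 3 m$ ($k{\left(m \right)} = 3 \left(- (4 - m)\right) = 3 \left(-4 + m\right) = -12 + 3 m$)
$\left(\left(k{\left(-67 \right)} - 15900\right) - 9930\right) \left(7617 - 833\right) = \left(\left(\left(-12 + 3 \left(-67\right)\right) - 15900\right) - 9930\right) \left(7617 - 833\right) = \left(\left(\left(-12 - 201\right) - 15900\right) - 9930\right) 6784 = \left(\left(-213 - 15900\right) - 9930\right) 6784 = \left(-16113 - 9930\right) 6784 = \left(-26043\right) 6784 = -176675712$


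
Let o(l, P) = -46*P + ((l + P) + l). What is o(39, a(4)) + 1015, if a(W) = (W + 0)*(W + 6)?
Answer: -707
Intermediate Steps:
a(W) = W*(6 + W)
o(l, P) = -45*P + 2*l (o(l, P) = -46*P + ((P + l) + l) = -46*P + (P + 2*l) = -45*P + 2*l)
o(39, a(4)) + 1015 = (-180*(6 + 4) + 2*39) + 1015 = (-180*10 + 78) + 1015 = (-45*40 + 78) + 1015 = (-1800 + 78) + 1015 = -1722 + 1015 = -707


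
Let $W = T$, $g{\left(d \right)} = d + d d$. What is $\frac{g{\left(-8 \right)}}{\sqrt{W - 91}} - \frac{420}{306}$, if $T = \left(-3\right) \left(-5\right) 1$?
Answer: $- \frac{70}{51} - \frac{28 i \sqrt{19}}{19} \approx -1.3725 - 6.4236 i$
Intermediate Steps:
$T = 15$ ($T = 15 \cdot 1 = 15$)
$g{\left(d \right)} = d + d^{2}$
$W = 15$
$\frac{g{\left(-8 \right)}}{\sqrt{W - 91}} - \frac{420}{306} = \frac{\left(-8\right) \left(1 - 8\right)}{\sqrt{15 - 91}} - \frac{420}{306} = \frac{\left(-8\right) \left(-7\right)}{\sqrt{-76}} - \frac{70}{51} = \frac{56}{2 i \sqrt{19}} - \frac{70}{51} = 56 \left(- \frac{i \sqrt{19}}{38}\right) - \frac{70}{51} = - \frac{28 i \sqrt{19}}{19} - \frac{70}{51} = - \frac{70}{51} - \frac{28 i \sqrt{19}}{19}$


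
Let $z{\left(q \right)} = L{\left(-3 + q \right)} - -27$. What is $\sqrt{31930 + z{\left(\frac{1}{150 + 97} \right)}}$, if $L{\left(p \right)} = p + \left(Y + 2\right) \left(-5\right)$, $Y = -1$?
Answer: $\frac{2 \sqrt{487294197}}{247} \approx 178.74$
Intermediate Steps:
$L{\left(p \right)} = -5 + p$ ($L{\left(p \right)} = p + \left(-1 + 2\right) \left(-5\right) = p + 1 \left(-5\right) = p - 5 = -5 + p$)
$z{\left(q \right)} = 19 + q$ ($z{\left(q \right)} = \left(-5 + \left(-3 + q\right)\right) - -27 = \left(-8 + q\right) + 27 = 19 + q$)
$\sqrt{31930 + z{\left(\frac{1}{150 + 97} \right)}} = \sqrt{31930 + \left(19 + \frac{1}{150 + 97}\right)} = \sqrt{31930 + \left(19 + \frac{1}{247}\right)} = \sqrt{31930 + \frac{4694}{247}} = \sqrt{\frac{7891404}{247}} = \frac{2 \sqrt{487294197}}{247}$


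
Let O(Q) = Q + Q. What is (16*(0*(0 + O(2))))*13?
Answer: 0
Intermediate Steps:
O(Q) = 2*Q
(16*(0*(0 + O(2))))*13 = (16*(0*(0 + 2*2)))*13 = (16*(0*(0 + 4)))*13 = (16*(0*4))*13 = (16*0)*13 = 0*13 = 0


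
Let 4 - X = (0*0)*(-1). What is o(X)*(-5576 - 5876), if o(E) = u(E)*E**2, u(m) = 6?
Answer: -1099392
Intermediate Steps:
X = 4 (X = 4 - 0*0*(-1) = 4 - 0*(-1) = 4 - 1*0 = 4 + 0 = 4)
o(E) = 6*E**2
o(X)*(-5576 - 5876) = (6*4**2)*(-5576 - 5876) = (6*16)*(-11452) = 96*(-11452) = -1099392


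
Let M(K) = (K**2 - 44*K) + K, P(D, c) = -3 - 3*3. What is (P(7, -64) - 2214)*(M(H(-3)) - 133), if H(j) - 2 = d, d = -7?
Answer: -238182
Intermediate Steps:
P(D, c) = -12 (P(D, c) = -3 - 9 = -12)
H(j) = -5 (H(j) = 2 - 7 = -5)
M(K) = K**2 - 43*K
(P(7, -64) - 2214)*(M(H(-3)) - 133) = (-12 - 2214)*(-5*(-43 - 5) - 133) = -2226*(-5*(-48) - 133) = -2226*(240 - 133) = -2226*107 = -238182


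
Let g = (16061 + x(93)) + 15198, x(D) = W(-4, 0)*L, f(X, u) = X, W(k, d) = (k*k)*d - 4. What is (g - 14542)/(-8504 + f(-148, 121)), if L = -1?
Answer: -16721/8652 ≈ -1.9326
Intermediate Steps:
W(k, d) = -4 + d*k² (W(k, d) = k²*d - 4 = d*k² - 4 = -4 + d*k²)
x(D) = 4 (x(D) = (-4 + 0*(-4)²)*(-1) = (-4 + 0*16)*(-1) = (-4 + 0)*(-1) = -4*(-1) = 4)
g = 31263 (g = (16061 + 4) + 15198 = 16065 + 15198 = 31263)
(g - 14542)/(-8504 + f(-148, 121)) = (31263 - 14542)/(-8504 - 148) = 16721/(-8652) = 16721*(-1/8652) = -16721/8652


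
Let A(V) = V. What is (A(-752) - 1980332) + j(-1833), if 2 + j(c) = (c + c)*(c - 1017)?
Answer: 8467014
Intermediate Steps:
j(c) = -2 + 2*c*(-1017 + c) (j(c) = -2 + (c + c)*(c - 1017) = -2 + (2*c)*(-1017 + c) = -2 + 2*c*(-1017 + c))
(A(-752) - 1980332) + j(-1833) = (-752 - 1980332) + (-2 - 2034*(-1833) + 2*(-1833)²) = -1981084 + (-2 + 3728322 + 2*3359889) = -1981084 + (-2 + 3728322 + 6719778) = -1981084 + 10448098 = 8467014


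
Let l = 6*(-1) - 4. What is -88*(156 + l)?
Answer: -12848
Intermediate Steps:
l = -10 (l = -6 - 4 = -10)
-88*(156 + l) = -88*(156 - 10) = -88*146 = -12848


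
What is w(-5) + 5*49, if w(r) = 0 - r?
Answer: 250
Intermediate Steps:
w(r) = -r
w(-5) + 5*49 = -1*(-5) + 5*49 = 5 + 245 = 250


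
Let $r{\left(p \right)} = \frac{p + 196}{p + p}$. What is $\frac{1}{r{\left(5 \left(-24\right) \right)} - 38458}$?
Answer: $- \frac{60}{2307499} \approx -2.6002 \cdot 10^{-5}$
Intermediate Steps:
$r{\left(p \right)} = \frac{196 + p}{2 p}$
$\frac{1}{r{\left(5 \left(-24\right) \right)} - 38458} = \frac{1}{\frac{196 + 5 \left(-24\right)}{2 \cdot 5 \left(-24\right)} - 38458} = \frac{1}{\frac{196 - 120}{2 \left(-120\right)} - 38458} = \frac{1}{\frac{1}{2} \left(- \frac{1}{120}\right) 76 - 38458} = \frac{1}{- \frac{19}{60} - 38458} = \frac{1}{- \frac{2307499}{60}} = - \frac{60}{2307499}$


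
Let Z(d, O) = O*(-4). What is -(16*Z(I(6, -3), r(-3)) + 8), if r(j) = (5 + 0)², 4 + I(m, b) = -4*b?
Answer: 1592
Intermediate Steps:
I(m, b) = -4 - 4*b
r(j) = 25 (r(j) = 5² = 25)
Z(d, O) = -4*O
-(16*Z(I(6, -3), r(-3)) + 8) = -(16*(-4*25) + 8) = -(16*(-100) + 8) = -(-1600 + 8) = -1*(-1592) = 1592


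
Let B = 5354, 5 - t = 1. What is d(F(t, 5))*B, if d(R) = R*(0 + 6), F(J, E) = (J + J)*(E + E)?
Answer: 2569920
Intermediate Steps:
t = 4 (t = 5 - 1*1 = 5 - 1 = 4)
F(J, E) = 4*E*J (F(J, E) = (2*J)*(2*E) = 4*E*J)
d(R) = 6*R (d(R) = R*6 = 6*R)
d(F(t, 5))*B = (6*(4*5*4))*5354 = (6*80)*5354 = 480*5354 = 2569920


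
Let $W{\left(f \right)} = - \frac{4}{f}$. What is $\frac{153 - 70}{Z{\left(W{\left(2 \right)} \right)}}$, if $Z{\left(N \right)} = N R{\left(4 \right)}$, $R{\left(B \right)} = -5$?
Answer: $\frac{83}{10} \approx 8.3$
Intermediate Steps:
$Z{\left(N \right)} = - 5 N$ ($Z{\left(N \right)} = N \left(-5\right) = - 5 N$)
$\frac{153 - 70}{Z{\left(W{\left(2 \right)} \right)}} = \frac{153 - 70}{\left(-5\right) \left(- \frac{4}{2}\right)} = \frac{1}{\left(-5\right) \left(\left(-4\right) \frac{1}{2}\right)} 83 = \frac{1}{\left(-5\right) \left(-2\right)} 83 = \frac{1}{10} \cdot 83 = \frac{83}{10}$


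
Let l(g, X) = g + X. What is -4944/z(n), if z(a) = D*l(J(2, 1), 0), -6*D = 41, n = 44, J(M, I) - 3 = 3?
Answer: 4944/41 ≈ 120.59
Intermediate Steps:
J(M, I) = 6 (J(M, I) = 3 + 3 = 6)
l(g, X) = X + g
D = -41/6 (D = -⅙*41 = -41/6 ≈ -6.8333)
z(a) = -41 (z(a) = -41*(0 + 6)/6 = -41/6*6 = -41)
-4944/z(n) = -4944/(-41) = -4944*(-1/41) = 4944/41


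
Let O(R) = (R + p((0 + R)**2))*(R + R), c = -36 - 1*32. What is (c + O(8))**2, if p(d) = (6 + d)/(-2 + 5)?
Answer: 1690000/9 ≈ 1.8778e+5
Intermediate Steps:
p(d) = 2 + d/3 (p(d) = (6 + d)/3 = (6 + d)*(1/3) = 2 + d/3)
c = -68 (c = -36 - 32 = -68)
O(R) = 2*R*(2 + R + R**2/3) (O(R) = (R + (2 + (0 + R)**2/3))*(R + R) = (R + (2 + R**2/3))*(2*R) = (2 + R + R**2/3)*(2*R) = 2*R*(2 + R + R**2/3))
(c + O(8))**2 = (-68 + (2/3)*8*(6 + 8**2 + 3*8))**2 = (-68 + (2/3)*8*(6 + 64 + 24))**2 = (-68 + (2/3)*8*94)**2 = (-68 + 1504/3)**2 = (1300/3)**2 = 1690000/9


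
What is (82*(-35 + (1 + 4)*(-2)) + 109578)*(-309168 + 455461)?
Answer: 15490673184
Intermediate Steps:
(82*(-35 + (1 + 4)*(-2)) + 109578)*(-309168 + 455461) = (82*(-35 + 5*(-2)) + 109578)*146293 = (82*(-35 - 10) + 109578)*146293 = (82*(-45) + 109578)*146293 = (-3690 + 109578)*146293 = 105888*146293 = 15490673184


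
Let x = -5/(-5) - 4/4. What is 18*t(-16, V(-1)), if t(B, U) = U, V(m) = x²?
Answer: 0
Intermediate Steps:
x = 0 (x = -5*(-⅕) - 4*¼ = 1 - 1 = 0)
V(m) = 0 (V(m) = 0² = 0)
18*t(-16, V(-1)) = 18*0 = 0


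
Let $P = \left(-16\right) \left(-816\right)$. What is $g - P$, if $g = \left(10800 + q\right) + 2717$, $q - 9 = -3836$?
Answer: $-3366$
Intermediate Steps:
$q = -3827$ ($q = 9 - 3836 = -3827$)
$g = 9690$ ($g = \left(10800 - 3827\right) + 2717 = 6973 + 2717 = 9690$)
$P = 13056$
$g - P = 9690 - 13056 = -3366$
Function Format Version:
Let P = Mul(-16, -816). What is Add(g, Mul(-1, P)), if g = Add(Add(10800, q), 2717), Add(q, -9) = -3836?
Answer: -3366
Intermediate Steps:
q = -3827 (q = Add(9, -3836) = -3827)
g = 9690 (g = Add(Add(10800, -3827), 2717) = Add(6973, 2717) = 9690)
P = 13056
Add(g, Mul(-1, P)) = Add(9690, Mul(-1, 13056)) = Add(9690, -13056) = -3366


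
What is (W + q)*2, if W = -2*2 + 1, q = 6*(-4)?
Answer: -54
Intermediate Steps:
q = -24
W = -3 (W = -4 + 1 = -3)
(W + q)*2 = (-3 - 24)*2 = -27*2 = -54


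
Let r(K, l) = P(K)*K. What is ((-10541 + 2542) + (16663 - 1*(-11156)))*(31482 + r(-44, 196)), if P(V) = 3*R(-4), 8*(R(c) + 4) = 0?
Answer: 634438200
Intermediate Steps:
R(c) = -4 (R(c) = -4 + (1/8)*0 = -4 + 0 = -4)
P(V) = -12 (P(V) = 3*(-4) = -12)
r(K, l) = -12*K
((-10541 + 2542) + (16663 - 1*(-11156)))*(31482 + r(-44, 196)) = ((-10541 + 2542) + (16663 - 1*(-11156)))*(31482 - 12*(-44)) = (-7999 + (16663 + 11156))*(31482 + 528) = (-7999 + 27819)*32010 = 19820*32010 = 634438200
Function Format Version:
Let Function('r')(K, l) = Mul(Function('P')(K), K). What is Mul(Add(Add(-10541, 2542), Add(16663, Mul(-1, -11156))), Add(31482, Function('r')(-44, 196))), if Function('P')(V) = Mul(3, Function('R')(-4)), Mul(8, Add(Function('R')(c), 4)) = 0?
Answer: 634438200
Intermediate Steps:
Function('R')(c) = -4 (Function('R')(c) = Add(-4, Mul(Rational(1, 8), 0)) = Add(-4, 0) = -4)
Function('P')(V) = -12 (Function('P')(V) = Mul(3, -4) = -12)
Function('r')(K, l) = Mul(-12, K)
Mul(Add(Add(-10541, 2542), Add(16663, Mul(-1, -11156))), Add(31482, Function('r')(-44, 196))) = Mul(Add(Add(-10541, 2542), Add(16663, Mul(-1, -11156))), Add(31482, Mul(-12, -44))) = Mul(Add(-7999, Add(16663, 11156)), Add(31482, 528)) = Mul(Add(-7999, 27819), 32010) = Mul(19820, 32010) = 634438200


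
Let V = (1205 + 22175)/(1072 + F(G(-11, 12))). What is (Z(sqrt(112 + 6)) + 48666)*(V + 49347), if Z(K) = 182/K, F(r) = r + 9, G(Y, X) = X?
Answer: 2626000375566/1093 + 4910328241*sqrt(118)/64487 ≈ 2.4034e+9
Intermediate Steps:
F(r) = 9 + r
V = 23380/1093 (V = (1205 + 22175)/(1072 + (9 + 12)) = 23380/(1072 + 21) = 23380/1093 ≈ 21.391)
(Z(sqrt(112 + 6)) + 48666)*(V + 49347) = (182/(sqrt(112 + 6)) + 48666)*(23380/1093 + 49347) = (182/(sqrt(118)) + 48666)*(53959651/1093) = (182*(sqrt(118)/118) + 48666)*(53959651/1093) = (91*sqrt(118)/59 + 48666)*(53959651/1093) = (48666 + 91*sqrt(118)/59)*(53959651/1093) = 2626000375566/1093 + 4910328241*sqrt(118)/64487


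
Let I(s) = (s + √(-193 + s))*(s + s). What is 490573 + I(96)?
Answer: 509005 + 192*I*√97 ≈ 5.0901e+5 + 1891.0*I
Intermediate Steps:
I(s) = 2*s*(s + √(-193 + s)) (I(s) = (s + √(-193 + s))*(2*s) = 2*s*(s + √(-193 + s)))
490573 + I(96) = 490573 + 2*96*(96 + √(-193 + 96)) = 490573 + 2*96*(96 + √(-97)) = 490573 + 2*96*(96 + I*√97) = 490573 + (18432 + 192*I*√97) = 509005 + 192*I*√97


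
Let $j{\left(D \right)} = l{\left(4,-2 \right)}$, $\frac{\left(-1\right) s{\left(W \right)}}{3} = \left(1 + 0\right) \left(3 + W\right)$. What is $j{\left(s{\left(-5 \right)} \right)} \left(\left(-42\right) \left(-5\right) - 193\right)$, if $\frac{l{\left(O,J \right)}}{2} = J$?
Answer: $-68$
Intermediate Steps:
$l{\left(O,J \right)} = 2 J$
$s{\left(W \right)} = -9 - 3 W$ ($s{\left(W \right)} = - 3 \left(1 + 0\right) \left(3 + W\right) = - 3 \cdot 1 \left(3 + W\right) = - 3 \left(3 + W\right) = -9 - 3 W$)
$j{\left(D \right)} = -4$ ($j{\left(D \right)} = 2 \left(-2\right) = -4$)
$j{\left(s{\left(-5 \right)} \right)} \left(\left(-42\right) \left(-5\right) - 193\right) = - 4 \left(\left(-42\right) \left(-5\right) - 193\right) = - 4 \left(210 - 193\right) = \left(-4\right) 17 = -68$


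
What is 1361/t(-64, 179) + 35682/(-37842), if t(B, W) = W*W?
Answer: -181964000/202082587 ≈ -0.90044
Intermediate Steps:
t(B, W) = W**2
1361/t(-64, 179) + 35682/(-37842) = 1361/(179**2) + 35682/(-37842) = 1361/32041 + 35682*(-1/37842) = 1361*(1/32041) - 5947/6307 = 1361/32041 - 5947/6307 = -181964000/202082587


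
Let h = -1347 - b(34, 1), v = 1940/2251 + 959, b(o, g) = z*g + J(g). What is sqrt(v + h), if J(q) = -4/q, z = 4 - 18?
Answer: I*sqrt(1870423430)/2251 ≈ 19.213*I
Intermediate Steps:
z = -14
b(o, g) = -14*g - 4/g
v = 2160649/2251 (v = 1940*(1/2251) + 959 = 1940/2251 + 959 = 2160649/2251 ≈ 959.86)
h = -1329 (h = -1347 - (-14*1 - 4/1) = -1347 - (-14 - 4*1) = -1347 - (-14 - 4) = -1347 - 1*(-18) = -1347 + 18 = -1329)
sqrt(v + h) = sqrt(2160649/2251 - 1329) = sqrt(-830930/2251) = I*sqrt(1870423430)/2251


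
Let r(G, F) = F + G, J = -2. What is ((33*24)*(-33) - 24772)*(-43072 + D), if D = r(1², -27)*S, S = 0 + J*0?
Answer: 2192709376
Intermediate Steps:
S = 0 (S = 0 - 2*0 = 0 + 0 = 0)
D = 0 (D = (-27 + 1²)*0 = (-27 + 1)*0 = -26*0 = 0)
((33*24)*(-33) - 24772)*(-43072 + D) = ((33*24)*(-33) - 24772)*(-43072 + 0) = (792*(-33) - 24772)*(-43072) = (-26136 - 24772)*(-43072) = -50908*(-43072) = 2192709376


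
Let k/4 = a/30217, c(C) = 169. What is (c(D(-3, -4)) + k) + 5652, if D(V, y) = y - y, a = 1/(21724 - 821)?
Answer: 3676694660775/631625951 ≈ 5821.0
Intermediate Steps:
a = 1/20903 ≈ 4.7840e-5
D(V, y) = 0
k = 4/631625951 (k = 4*((1/20903)/30217) = 4*((1/20903)*(1/30217)) = 4*(1/631625951) = 4/631625951 ≈ 6.3329e-9)
(c(D(-3, -4)) + k) + 5652 = (169 + 4/631625951) + 5652 = 106744785723/631625951 + 5652 = 3676694660775/631625951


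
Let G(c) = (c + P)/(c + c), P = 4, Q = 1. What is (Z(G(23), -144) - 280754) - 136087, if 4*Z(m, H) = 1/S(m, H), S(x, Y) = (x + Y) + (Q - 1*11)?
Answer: -5883293897/14114 ≈ -4.1684e+5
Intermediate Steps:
S(x, Y) = -10 + Y + x (S(x, Y) = (x + Y) + (1 - 1*11) = (Y + x) + (1 - 11) = (Y + x) - 10 = -10 + Y + x)
G(c) = (4 + c)/(2*c) (G(c) = (c + 4)/(c + c) = (4 + c)/((2*c)) = (4 + c)*(1/(2*c)) = (4 + c)/(2*c))
Z(m, H) = 1/(4*(-10 + H + m))
(Z(G(23), -144) - 280754) - 136087 = (1/(4*(-10 - 144 + (½)*(4 + 23)/23)) - 280754) - 136087 = (1/(4*(-10 - 144 + (½)*(1/23)*27)) - 280754) - 136087 = (1/(4*(-10 - 144 + 27/46)) - 280754) - 136087 = (1/(4*(-7057/46)) - 280754) - 136087 = ((¼)*(-46/7057) - 280754) - 136087 = (-23/14114 - 280754) - 136087 = -3962561979/14114 - 136087 = -5883293897/14114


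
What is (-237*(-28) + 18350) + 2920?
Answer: 27906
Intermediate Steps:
(-237*(-28) + 18350) + 2920 = (6636 + 18350) + 2920 = 24986 + 2920 = 27906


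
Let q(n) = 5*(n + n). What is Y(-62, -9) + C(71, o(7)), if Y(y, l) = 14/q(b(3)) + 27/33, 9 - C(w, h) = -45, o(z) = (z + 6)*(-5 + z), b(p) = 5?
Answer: 15152/275 ≈ 55.098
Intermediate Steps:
o(z) = (-5 + z)*(6 + z) (o(z) = (6 + z)*(-5 + z) = (-5 + z)*(6 + z))
q(n) = 10*n (q(n) = 5*(2*n) = 10*n)
C(w, h) = 54 (C(w, h) = 9 - 1*(-45) = 9 + 45 = 54)
Y(y, l) = 302/275 (Y(y, l) = 14/((10*5)) + 27/33 = 14/50 + 27*(1/33) = 14*(1/50) + 9/11 = 7/25 + 9/11 = 302/275)
Y(-62, -9) + C(71, o(7)) = 302/275 + 54 = 15152/275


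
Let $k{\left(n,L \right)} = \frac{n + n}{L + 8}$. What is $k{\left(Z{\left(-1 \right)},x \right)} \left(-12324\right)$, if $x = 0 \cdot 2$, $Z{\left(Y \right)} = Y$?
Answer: $3081$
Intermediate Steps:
$x = 0$
$k{\left(n,L \right)} = \frac{2 n}{8 + L}$
$k{\left(Z{\left(-1 \right)},x \right)} \left(-12324\right) = 2 \left(-1\right) \frac{1}{8 + 0} \left(-12324\right) = 2 \left(-1\right) \frac{1}{8} \left(-12324\right) = \left(- \frac{1}{4}\right) \left(-12324\right) = 3081$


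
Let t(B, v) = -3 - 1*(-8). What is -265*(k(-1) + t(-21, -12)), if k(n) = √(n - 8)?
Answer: -1325 - 795*I ≈ -1325.0 - 795.0*I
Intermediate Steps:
k(n) = √(-8 + n)
t(B, v) = 5 (t(B, v) = -3 + 8 = 5)
-265*(k(-1) + t(-21, -12)) = -265*(√(-8 - 1) + 5) = -265*(√(-9) + 5) = -265*(3*I + 5) = -265*(5 + 3*I) = -1325 - 795*I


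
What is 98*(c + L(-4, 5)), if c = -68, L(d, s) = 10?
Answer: -5684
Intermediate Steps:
98*(c + L(-4, 5)) = 98*(-68 + 10) = 98*(-58) = -5684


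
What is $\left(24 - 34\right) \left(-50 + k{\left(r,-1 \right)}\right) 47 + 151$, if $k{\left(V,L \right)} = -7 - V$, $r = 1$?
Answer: $27411$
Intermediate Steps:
$\left(24 - 34\right) \left(-50 + k{\left(r,-1 \right)}\right) 47 + 151 = \left(24 - 34\right) \left(-50 - 8\right) 47 + 151 = - 10 \left(-50 - 8\right) 47 + 151 = \left(-10\right) \left(-58\right) 47 + 151 = 580 \cdot 47 + 151 = 27260 + 151 = 27411$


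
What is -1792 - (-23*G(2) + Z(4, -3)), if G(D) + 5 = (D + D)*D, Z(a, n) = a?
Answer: -1727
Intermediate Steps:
G(D) = -5 + 2*D² (G(D) = -5 + (D + D)*D = -5 + (2*D)*D = -5 + 2*D²)
-1792 - (-23*G(2) + Z(4, -3)) = -1792 - (-23*(-5 + 2*2²) + 4) = -1792 - (-23*(-5 + 2*4) + 4) = -1792 - (-23*(-5 + 8) + 4) = -1792 - (-23*3 + 4) = -1792 - (-69 + 4) = -1792 - 1*(-65) = -1792 + 65 = -1727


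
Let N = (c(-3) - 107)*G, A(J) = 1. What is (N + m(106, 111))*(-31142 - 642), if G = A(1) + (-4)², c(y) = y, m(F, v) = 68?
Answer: 57274768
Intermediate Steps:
G = 17 (G = 1 + (-4)² = 1 + 16 = 17)
N = -1870 (N = (-3 - 107)*17 = -110*17 = -1870)
(N + m(106, 111))*(-31142 - 642) = (-1870 + 68)*(-31142 - 642) = -1802*(-31784) = 57274768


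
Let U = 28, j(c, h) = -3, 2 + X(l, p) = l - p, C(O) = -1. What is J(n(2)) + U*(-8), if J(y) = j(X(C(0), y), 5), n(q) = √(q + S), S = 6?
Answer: -227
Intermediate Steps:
n(q) = √(6 + q) (n(q) = √(q + 6) = √(6 + q))
X(l, p) = -2 + l - p (X(l, p) = -2 + (l - p) = -2 + l - p)
J(y) = -3
J(n(2)) + U*(-8) = -3 + 28*(-8) = -3 - 224 = -227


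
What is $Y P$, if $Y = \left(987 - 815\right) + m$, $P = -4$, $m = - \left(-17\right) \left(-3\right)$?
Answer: $-484$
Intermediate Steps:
$m = -51$ ($m = \left(-1\right) 51 = -51$)
$Y = 121$ ($Y = \left(987 - 815\right) - 51 = 172 - 51 = 121$)
$Y P = 121 \left(-4\right) = -484$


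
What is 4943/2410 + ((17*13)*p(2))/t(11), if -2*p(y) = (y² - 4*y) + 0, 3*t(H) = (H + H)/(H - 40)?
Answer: -46282697/26510 ≈ -1745.9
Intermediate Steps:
t(H) = 2*H/(3*(-40 + H)) (t(H) = ((H + H)/(H - 40))/3 = ((2*H)/(-40 + H))/3 = (2*H/(-40 + H))/3 = 2*H/(3*(-40 + H)))
p(y) = 2*y - y²/2 (p(y) = -((y² - 4*y) + 0)/2 = -(y² - 4*y)/2 = 2*y - y²/2)
4943/2410 + ((17*13)*p(2))/t(11) = 4943/2410 + ((17*13)*((½)*2*(4 - 1*2)))/(((⅔)*11/(-40 + 11))) = 4943*(1/2410) + (221*((½)*2*(4 - 2)))/(((⅔)*11/(-29))) = 4943/2410 + (221*((½)*2*2))/(((⅔)*11*(-1/29))) = 4943/2410 + (221*2)/(-22/87) = 4943/2410 + 442*(-87/22) = 4943/2410 - 19227/11 = -46282697/26510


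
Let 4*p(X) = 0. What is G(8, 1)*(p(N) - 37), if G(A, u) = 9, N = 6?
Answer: -333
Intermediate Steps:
p(X) = 0 (p(X) = (¼)*0 = 0)
G(8, 1)*(p(N) - 37) = 9*(0 - 37) = 9*(-37) = -333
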